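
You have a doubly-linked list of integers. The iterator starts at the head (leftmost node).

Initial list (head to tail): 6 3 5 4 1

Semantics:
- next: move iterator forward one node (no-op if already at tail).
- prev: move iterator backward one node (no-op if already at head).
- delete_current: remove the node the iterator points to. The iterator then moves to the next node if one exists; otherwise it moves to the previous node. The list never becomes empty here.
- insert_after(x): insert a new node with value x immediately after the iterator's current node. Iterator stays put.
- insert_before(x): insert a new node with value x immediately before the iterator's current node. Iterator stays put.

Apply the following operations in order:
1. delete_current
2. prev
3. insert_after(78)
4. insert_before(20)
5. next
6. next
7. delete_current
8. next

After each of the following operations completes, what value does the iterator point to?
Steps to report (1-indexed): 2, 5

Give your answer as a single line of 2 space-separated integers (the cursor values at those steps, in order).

After 1 (delete_current): list=[3, 5, 4, 1] cursor@3
After 2 (prev): list=[3, 5, 4, 1] cursor@3
After 3 (insert_after(78)): list=[3, 78, 5, 4, 1] cursor@3
After 4 (insert_before(20)): list=[20, 3, 78, 5, 4, 1] cursor@3
After 5 (next): list=[20, 3, 78, 5, 4, 1] cursor@78
After 6 (next): list=[20, 3, 78, 5, 4, 1] cursor@5
After 7 (delete_current): list=[20, 3, 78, 4, 1] cursor@4
After 8 (next): list=[20, 3, 78, 4, 1] cursor@1

Answer: 3 78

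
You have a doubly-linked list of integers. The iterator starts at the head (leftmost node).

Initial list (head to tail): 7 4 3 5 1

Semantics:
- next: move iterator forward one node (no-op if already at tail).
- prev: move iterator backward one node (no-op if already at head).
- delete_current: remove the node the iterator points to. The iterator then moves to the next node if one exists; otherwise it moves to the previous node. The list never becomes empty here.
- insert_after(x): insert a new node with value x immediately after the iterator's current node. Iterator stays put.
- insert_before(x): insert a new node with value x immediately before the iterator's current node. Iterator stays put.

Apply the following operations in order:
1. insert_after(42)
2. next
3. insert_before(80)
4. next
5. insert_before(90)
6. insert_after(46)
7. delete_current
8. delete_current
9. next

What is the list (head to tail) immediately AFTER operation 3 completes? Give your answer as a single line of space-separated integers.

Answer: 7 80 42 4 3 5 1

Derivation:
After 1 (insert_after(42)): list=[7, 42, 4, 3, 5, 1] cursor@7
After 2 (next): list=[7, 42, 4, 3, 5, 1] cursor@42
After 3 (insert_before(80)): list=[7, 80, 42, 4, 3, 5, 1] cursor@42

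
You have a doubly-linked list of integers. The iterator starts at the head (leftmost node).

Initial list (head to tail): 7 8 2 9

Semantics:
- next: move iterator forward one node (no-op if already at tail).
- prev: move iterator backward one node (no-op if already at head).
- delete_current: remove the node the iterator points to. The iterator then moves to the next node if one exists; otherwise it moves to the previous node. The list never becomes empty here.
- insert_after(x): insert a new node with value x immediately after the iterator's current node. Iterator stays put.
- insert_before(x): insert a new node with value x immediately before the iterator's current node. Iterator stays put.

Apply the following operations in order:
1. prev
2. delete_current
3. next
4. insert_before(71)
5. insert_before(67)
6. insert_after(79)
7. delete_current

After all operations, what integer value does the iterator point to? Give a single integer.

Answer: 79

Derivation:
After 1 (prev): list=[7, 8, 2, 9] cursor@7
After 2 (delete_current): list=[8, 2, 9] cursor@8
After 3 (next): list=[8, 2, 9] cursor@2
After 4 (insert_before(71)): list=[8, 71, 2, 9] cursor@2
After 5 (insert_before(67)): list=[8, 71, 67, 2, 9] cursor@2
After 6 (insert_after(79)): list=[8, 71, 67, 2, 79, 9] cursor@2
After 7 (delete_current): list=[8, 71, 67, 79, 9] cursor@79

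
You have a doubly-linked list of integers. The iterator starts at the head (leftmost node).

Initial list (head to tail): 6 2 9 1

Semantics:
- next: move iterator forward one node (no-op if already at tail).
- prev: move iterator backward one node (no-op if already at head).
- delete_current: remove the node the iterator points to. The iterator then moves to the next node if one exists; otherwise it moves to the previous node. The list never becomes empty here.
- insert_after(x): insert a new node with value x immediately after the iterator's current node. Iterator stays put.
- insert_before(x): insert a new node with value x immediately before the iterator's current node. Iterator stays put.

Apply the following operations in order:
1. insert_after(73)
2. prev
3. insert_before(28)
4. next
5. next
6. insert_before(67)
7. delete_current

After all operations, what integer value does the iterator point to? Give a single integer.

Answer: 9

Derivation:
After 1 (insert_after(73)): list=[6, 73, 2, 9, 1] cursor@6
After 2 (prev): list=[6, 73, 2, 9, 1] cursor@6
After 3 (insert_before(28)): list=[28, 6, 73, 2, 9, 1] cursor@6
After 4 (next): list=[28, 6, 73, 2, 9, 1] cursor@73
After 5 (next): list=[28, 6, 73, 2, 9, 1] cursor@2
After 6 (insert_before(67)): list=[28, 6, 73, 67, 2, 9, 1] cursor@2
After 7 (delete_current): list=[28, 6, 73, 67, 9, 1] cursor@9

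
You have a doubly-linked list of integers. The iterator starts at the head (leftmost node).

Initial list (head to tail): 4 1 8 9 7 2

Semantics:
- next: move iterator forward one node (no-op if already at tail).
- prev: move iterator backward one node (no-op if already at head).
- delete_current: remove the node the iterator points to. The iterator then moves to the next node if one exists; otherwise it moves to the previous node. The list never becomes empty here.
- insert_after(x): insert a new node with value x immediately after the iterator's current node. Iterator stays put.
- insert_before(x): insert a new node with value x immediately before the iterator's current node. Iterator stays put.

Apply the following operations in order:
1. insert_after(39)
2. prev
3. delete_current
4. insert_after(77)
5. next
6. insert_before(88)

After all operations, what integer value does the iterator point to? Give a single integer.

Answer: 77

Derivation:
After 1 (insert_after(39)): list=[4, 39, 1, 8, 9, 7, 2] cursor@4
After 2 (prev): list=[4, 39, 1, 8, 9, 7, 2] cursor@4
After 3 (delete_current): list=[39, 1, 8, 9, 7, 2] cursor@39
After 4 (insert_after(77)): list=[39, 77, 1, 8, 9, 7, 2] cursor@39
After 5 (next): list=[39, 77, 1, 8, 9, 7, 2] cursor@77
After 6 (insert_before(88)): list=[39, 88, 77, 1, 8, 9, 7, 2] cursor@77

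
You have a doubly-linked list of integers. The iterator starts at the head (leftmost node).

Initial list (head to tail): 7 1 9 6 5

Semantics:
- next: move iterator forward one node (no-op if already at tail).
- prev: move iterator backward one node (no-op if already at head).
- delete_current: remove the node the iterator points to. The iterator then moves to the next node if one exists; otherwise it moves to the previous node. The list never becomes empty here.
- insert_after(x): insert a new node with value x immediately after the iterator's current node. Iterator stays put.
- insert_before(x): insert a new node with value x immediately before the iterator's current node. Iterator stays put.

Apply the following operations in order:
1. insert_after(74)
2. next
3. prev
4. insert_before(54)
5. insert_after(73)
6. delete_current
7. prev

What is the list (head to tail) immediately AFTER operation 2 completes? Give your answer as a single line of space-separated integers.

After 1 (insert_after(74)): list=[7, 74, 1, 9, 6, 5] cursor@7
After 2 (next): list=[7, 74, 1, 9, 6, 5] cursor@74

Answer: 7 74 1 9 6 5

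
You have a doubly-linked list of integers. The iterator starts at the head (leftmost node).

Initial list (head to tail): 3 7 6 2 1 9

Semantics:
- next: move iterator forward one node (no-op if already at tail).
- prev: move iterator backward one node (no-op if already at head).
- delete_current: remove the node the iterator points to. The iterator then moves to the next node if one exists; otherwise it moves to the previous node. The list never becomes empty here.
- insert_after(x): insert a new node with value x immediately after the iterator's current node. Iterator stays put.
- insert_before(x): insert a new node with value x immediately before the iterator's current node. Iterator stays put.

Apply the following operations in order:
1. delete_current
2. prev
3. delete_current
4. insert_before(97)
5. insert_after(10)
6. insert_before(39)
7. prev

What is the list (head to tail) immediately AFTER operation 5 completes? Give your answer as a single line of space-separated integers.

Answer: 97 6 10 2 1 9

Derivation:
After 1 (delete_current): list=[7, 6, 2, 1, 9] cursor@7
After 2 (prev): list=[7, 6, 2, 1, 9] cursor@7
After 3 (delete_current): list=[6, 2, 1, 9] cursor@6
After 4 (insert_before(97)): list=[97, 6, 2, 1, 9] cursor@6
After 5 (insert_after(10)): list=[97, 6, 10, 2, 1, 9] cursor@6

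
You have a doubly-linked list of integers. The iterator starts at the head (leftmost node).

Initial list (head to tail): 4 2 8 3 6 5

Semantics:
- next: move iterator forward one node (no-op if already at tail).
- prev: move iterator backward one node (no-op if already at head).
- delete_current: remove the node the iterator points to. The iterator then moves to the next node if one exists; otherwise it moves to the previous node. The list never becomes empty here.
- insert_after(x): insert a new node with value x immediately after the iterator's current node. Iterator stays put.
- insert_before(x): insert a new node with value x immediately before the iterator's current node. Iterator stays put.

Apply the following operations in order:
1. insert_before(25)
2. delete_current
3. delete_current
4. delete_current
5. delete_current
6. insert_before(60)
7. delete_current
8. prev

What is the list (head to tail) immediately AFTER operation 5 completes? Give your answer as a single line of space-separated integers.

After 1 (insert_before(25)): list=[25, 4, 2, 8, 3, 6, 5] cursor@4
After 2 (delete_current): list=[25, 2, 8, 3, 6, 5] cursor@2
After 3 (delete_current): list=[25, 8, 3, 6, 5] cursor@8
After 4 (delete_current): list=[25, 3, 6, 5] cursor@3
After 5 (delete_current): list=[25, 6, 5] cursor@6

Answer: 25 6 5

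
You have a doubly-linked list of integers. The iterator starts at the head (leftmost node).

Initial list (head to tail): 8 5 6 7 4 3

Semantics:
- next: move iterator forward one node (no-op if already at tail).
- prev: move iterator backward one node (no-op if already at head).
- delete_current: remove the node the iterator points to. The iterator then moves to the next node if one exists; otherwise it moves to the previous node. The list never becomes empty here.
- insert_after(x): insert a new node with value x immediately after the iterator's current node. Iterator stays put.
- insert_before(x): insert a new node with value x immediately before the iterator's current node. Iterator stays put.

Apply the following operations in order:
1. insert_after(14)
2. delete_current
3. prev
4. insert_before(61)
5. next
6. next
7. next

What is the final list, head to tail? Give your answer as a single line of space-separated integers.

Answer: 61 14 5 6 7 4 3

Derivation:
After 1 (insert_after(14)): list=[8, 14, 5, 6, 7, 4, 3] cursor@8
After 2 (delete_current): list=[14, 5, 6, 7, 4, 3] cursor@14
After 3 (prev): list=[14, 5, 6, 7, 4, 3] cursor@14
After 4 (insert_before(61)): list=[61, 14, 5, 6, 7, 4, 3] cursor@14
After 5 (next): list=[61, 14, 5, 6, 7, 4, 3] cursor@5
After 6 (next): list=[61, 14, 5, 6, 7, 4, 3] cursor@6
After 7 (next): list=[61, 14, 5, 6, 7, 4, 3] cursor@7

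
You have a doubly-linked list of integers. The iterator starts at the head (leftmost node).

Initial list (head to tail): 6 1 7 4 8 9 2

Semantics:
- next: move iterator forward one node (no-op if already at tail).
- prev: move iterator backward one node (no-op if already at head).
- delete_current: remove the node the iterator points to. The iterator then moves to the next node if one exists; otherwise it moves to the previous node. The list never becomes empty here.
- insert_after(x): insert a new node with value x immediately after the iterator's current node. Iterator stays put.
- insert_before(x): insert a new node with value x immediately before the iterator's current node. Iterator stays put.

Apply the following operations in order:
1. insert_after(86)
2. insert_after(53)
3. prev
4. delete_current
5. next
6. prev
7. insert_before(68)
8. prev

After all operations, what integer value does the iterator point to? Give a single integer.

After 1 (insert_after(86)): list=[6, 86, 1, 7, 4, 8, 9, 2] cursor@6
After 2 (insert_after(53)): list=[6, 53, 86, 1, 7, 4, 8, 9, 2] cursor@6
After 3 (prev): list=[6, 53, 86, 1, 7, 4, 8, 9, 2] cursor@6
After 4 (delete_current): list=[53, 86, 1, 7, 4, 8, 9, 2] cursor@53
After 5 (next): list=[53, 86, 1, 7, 4, 8, 9, 2] cursor@86
After 6 (prev): list=[53, 86, 1, 7, 4, 8, 9, 2] cursor@53
After 7 (insert_before(68)): list=[68, 53, 86, 1, 7, 4, 8, 9, 2] cursor@53
After 8 (prev): list=[68, 53, 86, 1, 7, 4, 8, 9, 2] cursor@68

Answer: 68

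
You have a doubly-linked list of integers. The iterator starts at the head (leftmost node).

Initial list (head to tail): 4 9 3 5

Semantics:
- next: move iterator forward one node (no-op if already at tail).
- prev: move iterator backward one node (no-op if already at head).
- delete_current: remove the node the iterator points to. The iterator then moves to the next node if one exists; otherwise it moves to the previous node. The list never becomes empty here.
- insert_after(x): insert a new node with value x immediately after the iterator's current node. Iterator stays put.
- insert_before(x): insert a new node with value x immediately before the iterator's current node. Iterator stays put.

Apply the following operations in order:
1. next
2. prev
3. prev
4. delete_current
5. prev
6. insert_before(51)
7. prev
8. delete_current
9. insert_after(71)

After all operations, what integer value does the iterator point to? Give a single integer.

After 1 (next): list=[4, 9, 3, 5] cursor@9
After 2 (prev): list=[4, 9, 3, 5] cursor@4
After 3 (prev): list=[4, 9, 3, 5] cursor@4
After 4 (delete_current): list=[9, 3, 5] cursor@9
After 5 (prev): list=[9, 3, 5] cursor@9
After 6 (insert_before(51)): list=[51, 9, 3, 5] cursor@9
After 7 (prev): list=[51, 9, 3, 5] cursor@51
After 8 (delete_current): list=[9, 3, 5] cursor@9
After 9 (insert_after(71)): list=[9, 71, 3, 5] cursor@9

Answer: 9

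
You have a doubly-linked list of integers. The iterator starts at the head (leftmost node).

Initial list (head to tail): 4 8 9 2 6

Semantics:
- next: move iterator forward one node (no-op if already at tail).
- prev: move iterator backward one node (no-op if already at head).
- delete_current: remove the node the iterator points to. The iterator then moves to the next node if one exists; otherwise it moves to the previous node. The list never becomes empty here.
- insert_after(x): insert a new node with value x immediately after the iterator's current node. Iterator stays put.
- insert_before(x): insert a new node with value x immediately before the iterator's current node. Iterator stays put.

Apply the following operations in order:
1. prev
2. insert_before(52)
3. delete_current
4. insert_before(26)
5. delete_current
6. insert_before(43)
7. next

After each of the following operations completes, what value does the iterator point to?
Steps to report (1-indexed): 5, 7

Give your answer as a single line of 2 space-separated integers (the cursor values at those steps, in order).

Answer: 9 2

Derivation:
After 1 (prev): list=[4, 8, 9, 2, 6] cursor@4
After 2 (insert_before(52)): list=[52, 4, 8, 9, 2, 6] cursor@4
After 3 (delete_current): list=[52, 8, 9, 2, 6] cursor@8
After 4 (insert_before(26)): list=[52, 26, 8, 9, 2, 6] cursor@8
After 5 (delete_current): list=[52, 26, 9, 2, 6] cursor@9
After 6 (insert_before(43)): list=[52, 26, 43, 9, 2, 6] cursor@9
After 7 (next): list=[52, 26, 43, 9, 2, 6] cursor@2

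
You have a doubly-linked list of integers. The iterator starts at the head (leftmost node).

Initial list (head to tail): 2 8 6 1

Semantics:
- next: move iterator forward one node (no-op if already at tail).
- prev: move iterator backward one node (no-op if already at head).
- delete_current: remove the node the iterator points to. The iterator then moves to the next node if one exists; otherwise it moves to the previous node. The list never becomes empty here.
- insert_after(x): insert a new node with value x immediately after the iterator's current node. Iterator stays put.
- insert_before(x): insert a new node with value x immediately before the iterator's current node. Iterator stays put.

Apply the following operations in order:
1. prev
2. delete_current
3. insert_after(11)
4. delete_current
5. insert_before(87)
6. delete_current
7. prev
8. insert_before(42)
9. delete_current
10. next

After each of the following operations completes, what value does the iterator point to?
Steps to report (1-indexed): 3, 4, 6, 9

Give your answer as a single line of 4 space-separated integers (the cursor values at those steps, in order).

After 1 (prev): list=[2, 8, 6, 1] cursor@2
After 2 (delete_current): list=[8, 6, 1] cursor@8
After 3 (insert_after(11)): list=[8, 11, 6, 1] cursor@8
After 4 (delete_current): list=[11, 6, 1] cursor@11
After 5 (insert_before(87)): list=[87, 11, 6, 1] cursor@11
After 6 (delete_current): list=[87, 6, 1] cursor@6
After 7 (prev): list=[87, 6, 1] cursor@87
After 8 (insert_before(42)): list=[42, 87, 6, 1] cursor@87
After 9 (delete_current): list=[42, 6, 1] cursor@6
After 10 (next): list=[42, 6, 1] cursor@1

Answer: 8 11 6 6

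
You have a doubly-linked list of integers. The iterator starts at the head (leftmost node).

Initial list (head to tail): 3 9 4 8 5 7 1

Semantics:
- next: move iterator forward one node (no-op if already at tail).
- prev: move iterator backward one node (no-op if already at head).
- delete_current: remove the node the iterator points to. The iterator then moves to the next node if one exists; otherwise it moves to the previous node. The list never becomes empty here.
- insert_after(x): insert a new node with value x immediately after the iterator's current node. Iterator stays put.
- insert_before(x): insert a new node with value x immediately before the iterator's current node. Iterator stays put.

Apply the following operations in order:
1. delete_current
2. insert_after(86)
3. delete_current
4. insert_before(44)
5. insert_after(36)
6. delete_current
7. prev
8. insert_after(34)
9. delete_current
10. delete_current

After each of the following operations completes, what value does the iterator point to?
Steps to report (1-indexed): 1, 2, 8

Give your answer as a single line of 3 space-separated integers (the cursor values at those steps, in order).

After 1 (delete_current): list=[9, 4, 8, 5, 7, 1] cursor@9
After 2 (insert_after(86)): list=[9, 86, 4, 8, 5, 7, 1] cursor@9
After 3 (delete_current): list=[86, 4, 8, 5, 7, 1] cursor@86
After 4 (insert_before(44)): list=[44, 86, 4, 8, 5, 7, 1] cursor@86
After 5 (insert_after(36)): list=[44, 86, 36, 4, 8, 5, 7, 1] cursor@86
After 6 (delete_current): list=[44, 36, 4, 8, 5, 7, 1] cursor@36
After 7 (prev): list=[44, 36, 4, 8, 5, 7, 1] cursor@44
After 8 (insert_after(34)): list=[44, 34, 36, 4, 8, 5, 7, 1] cursor@44
After 9 (delete_current): list=[34, 36, 4, 8, 5, 7, 1] cursor@34
After 10 (delete_current): list=[36, 4, 8, 5, 7, 1] cursor@36

Answer: 9 9 44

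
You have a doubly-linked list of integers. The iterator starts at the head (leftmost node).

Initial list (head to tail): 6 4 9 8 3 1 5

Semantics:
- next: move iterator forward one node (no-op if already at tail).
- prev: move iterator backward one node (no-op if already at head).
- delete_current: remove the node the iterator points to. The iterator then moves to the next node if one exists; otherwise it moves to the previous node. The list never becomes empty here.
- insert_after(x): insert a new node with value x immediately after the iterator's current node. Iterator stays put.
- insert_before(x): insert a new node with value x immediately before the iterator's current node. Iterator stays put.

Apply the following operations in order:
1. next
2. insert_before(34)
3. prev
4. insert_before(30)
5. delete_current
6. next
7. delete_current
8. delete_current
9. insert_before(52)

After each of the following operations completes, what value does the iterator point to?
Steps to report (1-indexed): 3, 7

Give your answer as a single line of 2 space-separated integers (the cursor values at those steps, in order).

Answer: 34 8

Derivation:
After 1 (next): list=[6, 4, 9, 8, 3, 1, 5] cursor@4
After 2 (insert_before(34)): list=[6, 34, 4, 9, 8, 3, 1, 5] cursor@4
After 3 (prev): list=[6, 34, 4, 9, 8, 3, 1, 5] cursor@34
After 4 (insert_before(30)): list=[6, 30, 34, 4, 9, 8, 3, 1, 5] cursor@34
After 5 (delete_current): list=[6, 30, 4, 9, 8, 3, 1, 5] cursor@4
After 6 (next): list=[6, 30, 4, 9, 8, 3, 1, 5] cursor@9
After 7 (delete_current): list=[6, 30, 4, 8, 3, 1, 5] cursor@8
After 8 (delete_current): list=[6, 30, 4, 3, 1, 5] cursor@3
After 9 (insert_before(52)): list=[6, 30, 4, 52, 3, 1, 5] cursor@3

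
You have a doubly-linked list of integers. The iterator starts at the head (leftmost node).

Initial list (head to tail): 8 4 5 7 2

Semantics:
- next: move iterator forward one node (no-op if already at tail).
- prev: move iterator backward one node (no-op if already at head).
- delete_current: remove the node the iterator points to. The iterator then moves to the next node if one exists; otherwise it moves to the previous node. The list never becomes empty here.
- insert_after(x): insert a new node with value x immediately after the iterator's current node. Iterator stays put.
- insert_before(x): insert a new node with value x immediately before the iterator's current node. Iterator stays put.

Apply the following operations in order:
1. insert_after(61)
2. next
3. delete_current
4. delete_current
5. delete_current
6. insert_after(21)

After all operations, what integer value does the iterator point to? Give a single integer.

Answer: 7

Derivation:
After 1 (insert_after(61)): list=[8, 61, 4, 5, 7, 2] cursor@8
After 2 (next): list=[8, 61, 4, 5, 7, 2] cursor@61
After 3 (delete_current): list=[8, 4, 5, 7, 2] cursor@4
After 4 (delete_current): list=[8, 5, 7, 2] cursor@5
After 5 (delete_current): list=[8, 7, 2] cursor@7
After 6 (insert_after(21)): list=[8, 7, 21, 2] cursor@7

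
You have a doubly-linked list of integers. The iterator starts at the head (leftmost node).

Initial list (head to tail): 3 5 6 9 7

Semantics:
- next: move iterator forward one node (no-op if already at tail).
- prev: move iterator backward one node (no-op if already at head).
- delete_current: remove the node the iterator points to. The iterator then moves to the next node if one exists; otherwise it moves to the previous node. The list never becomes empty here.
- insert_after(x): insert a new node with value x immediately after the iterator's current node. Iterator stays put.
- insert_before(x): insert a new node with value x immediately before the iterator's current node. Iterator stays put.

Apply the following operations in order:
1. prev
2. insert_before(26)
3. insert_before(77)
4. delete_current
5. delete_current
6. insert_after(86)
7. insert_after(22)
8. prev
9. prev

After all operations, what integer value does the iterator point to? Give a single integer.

After 1 (prev): list=[3, 5, 6, 9, 7] cursor@3
After 2 (insert_before(26)): list=[26, 3, 5, 6, 9, 7] cursor@3
After 3 (insert_before(77)): list=[26, 77, 3, 5, 6, 9, 7] cursor@3
After 4 (delete_current): list=[26, 77, 5, 6, 9, 7] cursor@5
After 5 (delete_current): list=[26, 77, 6, 9, 7] cursor@6
After 6 (insert_after(86)): list=[26, 77, 6, 86, 9, 7] cursor@6
After 7 (insert_after(22)): list=[26, 77, 6, 22, 86, 9, 7] cursor@6
After 8 (prev): list=[26, 77, 6, 22, 86, 9, 7] cursor@77
After 9 (prev): list=[26, 77, 6, 22, 86, 9, 7] cursor@26

Answer: 26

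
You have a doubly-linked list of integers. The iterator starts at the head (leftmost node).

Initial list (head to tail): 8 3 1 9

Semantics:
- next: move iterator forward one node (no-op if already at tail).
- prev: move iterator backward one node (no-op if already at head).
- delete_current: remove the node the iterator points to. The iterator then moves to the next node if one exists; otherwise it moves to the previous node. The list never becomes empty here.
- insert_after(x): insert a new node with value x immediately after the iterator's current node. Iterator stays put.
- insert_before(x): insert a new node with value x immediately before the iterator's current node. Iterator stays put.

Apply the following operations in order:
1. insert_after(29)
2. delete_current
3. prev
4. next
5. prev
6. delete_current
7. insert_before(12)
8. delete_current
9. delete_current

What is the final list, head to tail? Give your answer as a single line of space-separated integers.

Answer: 12 9

Derivation:
After 1 (insert_after(29)): list=[8, 29, 3, 1, 9] cursor@8
After 2 (delete_current): list=[29, 3, 1, 9] cursor@29
After 3 (prev): list=[29, 3, 1, 9] cursor@29
After 4 (next): list=[29, 3, 1, 9] cursor@3
After 5 (prev): list=[29, 3, 1, 9] cursor@29
After 6 (delete_current): list=[3, 1, 9] cursor@3
After 7 (insert_before(12)): list=[12, 3, 1, 9] cursor@3
After 8 (delete_current): list=[12, 1, 9] cursor@1
After 9 (delete_current): list=[12, 9] cursor@9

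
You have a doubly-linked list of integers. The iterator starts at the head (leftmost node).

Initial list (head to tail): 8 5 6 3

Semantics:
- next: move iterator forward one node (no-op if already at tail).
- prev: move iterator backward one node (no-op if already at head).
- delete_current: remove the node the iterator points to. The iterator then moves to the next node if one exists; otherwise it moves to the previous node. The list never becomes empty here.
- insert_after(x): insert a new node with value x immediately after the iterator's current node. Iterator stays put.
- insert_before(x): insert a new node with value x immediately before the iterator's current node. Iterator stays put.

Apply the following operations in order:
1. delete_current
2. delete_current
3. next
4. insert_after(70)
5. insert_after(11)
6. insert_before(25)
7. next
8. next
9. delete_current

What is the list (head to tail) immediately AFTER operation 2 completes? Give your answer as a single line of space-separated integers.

Answer: 6 3

Derivation:
After 1 (delete_current): list=[5, 6, 3] cursor@5
After 2 (delete_current): list=[6, 3] cursor@6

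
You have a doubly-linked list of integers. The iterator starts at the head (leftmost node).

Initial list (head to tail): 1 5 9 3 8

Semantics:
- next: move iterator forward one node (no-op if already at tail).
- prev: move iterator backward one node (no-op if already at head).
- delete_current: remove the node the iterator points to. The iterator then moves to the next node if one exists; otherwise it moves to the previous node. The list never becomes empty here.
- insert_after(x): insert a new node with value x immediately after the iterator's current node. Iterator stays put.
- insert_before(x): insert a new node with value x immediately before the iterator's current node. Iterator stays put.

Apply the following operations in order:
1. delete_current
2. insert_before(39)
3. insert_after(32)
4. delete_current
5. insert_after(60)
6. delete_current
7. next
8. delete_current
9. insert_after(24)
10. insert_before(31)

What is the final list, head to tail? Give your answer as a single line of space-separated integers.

After 1 (delete_current): list=[5, 9, 3, 8] cursor@5
After 2 (insert_before(39)): list=[39, 5, 9, 3, 8] cursor@5
After 3 (insert_after(32)): list=[39, 5, 32, 9, 3, 8] cursor@5
After 4 (delete_current): list=[39, 32, 9, 3, 8] cursor@32
After 5 (insert_after(60)): list=[39, 32, 60, 9, 3, 8] cursor@32
After 6 (delete_current): list=[39, 60, 9, 3, 8] cursor@60
After 7 (next): list=[39, 60, 9, 3, 8] cursor@9
After 8 (delete_current): list=[39, 60, 3, 8] cursor@3
After 9 (insert_after(24)): list=[39, 60, 3, 24, 8] cursor@3
After 10 (insert_before(31)): list=[39, 60, 31, 3, 24, 8] cursor@3

Answer: 39 60 31 3 24 8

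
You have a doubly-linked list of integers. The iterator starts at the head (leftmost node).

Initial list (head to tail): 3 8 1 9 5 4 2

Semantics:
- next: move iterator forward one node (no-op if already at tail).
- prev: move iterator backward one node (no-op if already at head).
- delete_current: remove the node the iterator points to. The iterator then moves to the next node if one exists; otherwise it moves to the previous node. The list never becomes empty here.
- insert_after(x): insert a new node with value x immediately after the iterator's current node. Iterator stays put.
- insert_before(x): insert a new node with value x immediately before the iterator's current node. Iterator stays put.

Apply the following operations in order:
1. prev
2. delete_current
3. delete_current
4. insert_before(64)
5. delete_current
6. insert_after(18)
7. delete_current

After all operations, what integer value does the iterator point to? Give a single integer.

Answer: 18

Derivation:
After 1 (prev): list=[3, 8, 1, 9, 5, 4, 2] cursor@3
After 2 (delete_current): list=[8, 1, 9, 5, 4, 2] cursor@8
After 3 (delete_current): list=[1, 9, 5, 4, 2] cursor@1
After 4 (insert_before(64)): list=[64, 1, 9, 5, 4, 2] cursor@1
After 5 (delete_current): list=[64, 9, 5, 4, 2] cursor@9
After 6 (insert_after(18)): list=[64, 9, 18, 5, 4, 2] cursor@9
After 7 (delete_current): list=[64, 18, 5, 4, 2] cursor@18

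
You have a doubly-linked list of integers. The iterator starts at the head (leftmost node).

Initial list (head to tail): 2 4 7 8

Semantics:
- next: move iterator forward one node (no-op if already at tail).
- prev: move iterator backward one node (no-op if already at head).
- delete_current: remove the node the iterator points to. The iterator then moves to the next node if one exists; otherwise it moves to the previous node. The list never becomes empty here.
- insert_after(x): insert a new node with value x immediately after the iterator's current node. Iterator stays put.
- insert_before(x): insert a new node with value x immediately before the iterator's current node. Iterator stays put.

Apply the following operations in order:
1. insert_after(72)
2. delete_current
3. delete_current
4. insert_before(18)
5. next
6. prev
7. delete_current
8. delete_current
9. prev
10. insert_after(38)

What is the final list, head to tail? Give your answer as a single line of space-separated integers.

Answer: 18 38 8

Derivation:
After 1 (insert_after(72)): list=[2, 72, 4, 7, 8] cursor@2
After 2 (delete_current): list=[72, 4, 7, 8] cursor@72
After 3 (delete_current): list=[4, 7, 8] cursor@4
After 4 (insert_before(18)): list=[18, 4, 7, 8] cursor@4
After 5 (next): list=[18, 4, 7, 8] cursor@7
After 6 (prev): list=[18, 4, 7, 8] cursor@4
After 7 (delete_current): list=[18, 7, 8] cursor@7
After 8 (delete_current): list=[18, 8] cursor@8
After 9 (prev): list=[18, 8] cursor@18
After 10 (insert_after(38)): list=[18, 38, 8] cursor@18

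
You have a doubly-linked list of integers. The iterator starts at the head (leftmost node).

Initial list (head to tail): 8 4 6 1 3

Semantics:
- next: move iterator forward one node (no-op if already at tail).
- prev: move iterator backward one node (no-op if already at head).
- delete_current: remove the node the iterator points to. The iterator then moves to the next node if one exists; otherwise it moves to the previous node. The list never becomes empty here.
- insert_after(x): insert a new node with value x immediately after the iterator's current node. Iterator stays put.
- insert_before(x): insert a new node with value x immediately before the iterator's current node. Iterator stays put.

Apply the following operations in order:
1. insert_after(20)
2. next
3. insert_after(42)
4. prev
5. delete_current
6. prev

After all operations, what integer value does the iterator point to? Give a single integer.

Answer: 20

Derivation:
After 1 (insert_after(20)): list=[8, 20, 4, 6, 1, 3] cursor@8
After 2 (next): list=[8, 20, 4, 6, 1, 3] cursor@20
After 3 (insert_after(42)): list=[8, 20, 42, 4, 6, 1, 3] cursor@20
After 4 (prev): list=[8, 20, 42, 4, 6, 1, 3] cursor@8
After 5 (delete_current): list=[20, 42, 4, 6, 1, 3] cursor@20
After 6 (prev): list=[20, 42, 4, 6, 1, 3] cursor@20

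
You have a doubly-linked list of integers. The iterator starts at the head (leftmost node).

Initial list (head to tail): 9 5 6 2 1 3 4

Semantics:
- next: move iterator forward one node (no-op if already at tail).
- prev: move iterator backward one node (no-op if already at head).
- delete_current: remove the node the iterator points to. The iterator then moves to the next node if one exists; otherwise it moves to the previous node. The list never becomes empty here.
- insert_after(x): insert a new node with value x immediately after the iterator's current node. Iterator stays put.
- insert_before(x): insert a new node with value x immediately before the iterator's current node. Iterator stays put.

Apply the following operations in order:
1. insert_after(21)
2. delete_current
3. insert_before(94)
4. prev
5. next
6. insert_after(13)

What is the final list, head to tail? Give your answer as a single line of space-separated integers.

After 1 (insert_after(21)): list=[9, 21, 5, 6, 2, 1, 3, 4] cursor@9
After 2 (delete_current): list=[21, 5, 6, 2, 1, 3, 4] cursor@21
After 3 (insert_before(94)): list=[94, 21, 5, 6, 2, 1, 3, 4] cursor@21
After 4 (prev): list=[94, 21, 5, 6, 2, 1, 3, 4] cursor@94
After 5 (next): list=[94, 21, 5, 6, 2, 1, 3, 4] cursor@21
After 6 (insert_after(13)): list=[94, 21, 13, 5, 6, 2, 1, 3, 4] cursor@21

Answer: 94 21 13 5 6 2 1 3 4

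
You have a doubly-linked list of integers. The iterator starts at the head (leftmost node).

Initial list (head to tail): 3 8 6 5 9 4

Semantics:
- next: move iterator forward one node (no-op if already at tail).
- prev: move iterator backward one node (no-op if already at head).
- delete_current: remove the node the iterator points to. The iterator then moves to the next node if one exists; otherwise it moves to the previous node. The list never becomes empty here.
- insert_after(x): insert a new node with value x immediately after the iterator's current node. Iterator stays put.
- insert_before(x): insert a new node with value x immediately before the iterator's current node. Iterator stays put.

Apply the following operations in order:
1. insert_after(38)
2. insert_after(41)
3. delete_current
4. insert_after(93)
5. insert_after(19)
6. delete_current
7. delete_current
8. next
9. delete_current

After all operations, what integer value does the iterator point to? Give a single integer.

Answer: 8

Derivation:
After 1 (insert_after(38)): list=[3, 38, 8, 6, 5, 9, 4] cursor@3
After 2 (insert_after(41)): list=[3, 41, 38, 8, 6, 5, 9, 4] cursor@3
After 3 (delete_current): list=[41, 38, 8, 6, 5, 9, 4] cursor@41
After 4 (insert_after(93)): list=[41, 93, 38, 8, 6, 5, 9, 4] cursor@41
After 5 (insert_after(19)): list=[41, 19, 93, 38, 8, 6, 5, 9, 4] cursor@41
After 6 (delete_current): list=[19, 93, 38, 8, 6, 5, 9, 4] cursor@19
After 7 (delete_current): list=[93, 38, 8, 6, 5, 9, 4] cursor@93
After 8 (next): list=[93, 38, 8, 6, 5, 9, 4] cursor@38
After 9 (delete_current): list=[93, 8, 6, 5, 9, 4] cursor@8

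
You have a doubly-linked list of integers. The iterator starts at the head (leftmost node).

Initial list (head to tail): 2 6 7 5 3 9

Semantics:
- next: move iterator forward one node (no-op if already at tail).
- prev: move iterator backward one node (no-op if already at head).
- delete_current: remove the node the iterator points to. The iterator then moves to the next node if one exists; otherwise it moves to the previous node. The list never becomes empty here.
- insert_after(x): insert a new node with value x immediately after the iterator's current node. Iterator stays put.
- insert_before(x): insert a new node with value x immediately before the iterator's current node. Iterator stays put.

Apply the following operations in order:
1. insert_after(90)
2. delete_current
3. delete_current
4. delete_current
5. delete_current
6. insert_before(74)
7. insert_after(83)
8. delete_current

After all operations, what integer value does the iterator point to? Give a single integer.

Answer: 83

Derivation:
After 1 (insert_after(90)): list=[2, 90, 6, 7, 5, 3, 9] cursor@2
After 2 (delete_current): list=[90, 6, 7, 5, 3, 9] cursor@90
After 3 (delete_current): list=[6, 7, 5, 3, 9] cursor@6
After 4 (delete_current): list=[7, 5, 3, 9] cursor@7
After 5 (delete_current): list=[5, 3, 9] cursor@5
After 6 (insert_before(74)): list=[74, 5, 3, 9] cursor@5
After 7 (insert_after(83)): list=[74, 5, 83, 3, 9] cursor@5
After 8 (delete_current): list=[74, 83, 3, 9] cursor@83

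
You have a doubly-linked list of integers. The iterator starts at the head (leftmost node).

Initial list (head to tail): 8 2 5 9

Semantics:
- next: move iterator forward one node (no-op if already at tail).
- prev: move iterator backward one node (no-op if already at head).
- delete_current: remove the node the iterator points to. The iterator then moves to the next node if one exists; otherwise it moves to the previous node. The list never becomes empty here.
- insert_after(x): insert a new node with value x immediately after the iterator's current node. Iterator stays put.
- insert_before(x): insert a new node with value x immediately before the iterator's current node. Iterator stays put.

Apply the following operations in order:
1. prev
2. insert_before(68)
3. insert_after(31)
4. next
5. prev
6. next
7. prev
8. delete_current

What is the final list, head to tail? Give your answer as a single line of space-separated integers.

Answer: 68 31 2 5 9

Derivation:
After 1 (prev): list=[8, 2, 5, 9] cursor@8
After 2 (insert_before(68)): list=[68, 8, 2, 5, 9] cursor@8
After 3 (insert_after(31)): list=[68, 8, 31, 2, 5, 9] cursor@8
After 4 (next): list=[68, 8, 31, 2, 5, 9] cursor@31
After 5 (prev): list=[68, 8, 31, 2, 5, 9] cursor@8
After 6 (next): list=[68, 8, 31, 2, 5, 9] cursor@31
After 7 (prev): list=[68, 8, 31, 2, 5, 9] cursor@8
After 8 (delete_current): list=[68, 31, 2, 5, 9] cursor@31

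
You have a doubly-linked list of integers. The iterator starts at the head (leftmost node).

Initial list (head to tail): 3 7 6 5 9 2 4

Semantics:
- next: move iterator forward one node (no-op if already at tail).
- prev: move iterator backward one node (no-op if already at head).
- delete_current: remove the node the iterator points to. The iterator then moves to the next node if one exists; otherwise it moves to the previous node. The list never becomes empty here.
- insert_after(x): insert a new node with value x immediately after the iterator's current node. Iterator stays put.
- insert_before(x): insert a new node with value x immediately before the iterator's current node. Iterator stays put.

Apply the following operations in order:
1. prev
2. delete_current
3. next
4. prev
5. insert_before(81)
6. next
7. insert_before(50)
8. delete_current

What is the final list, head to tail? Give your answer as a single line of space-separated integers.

After 1 (prev): list=[3, 7, 6, 5, 9, 2, 4] cursor@3
After 2 (delete_current): list=[7, 6, 5, 9, 2, 4] cursor@7
After 3 (next): list=[7, 6, 5, 9, 2, 4] cursor@6
After 4 (prev): list=[7, 6, 5, 9, 2, 4] cursor@7
After 5 (insert_before(81)): list=[81, 7, 6, 5, 9, 2, 4] cursor@7
After 6 (next): list=[81, 7, 6, 5, 9, 2, 4] cursor@6
After 7 (insert_before(50)): list=[81, 7, 50, 6, 5, 9, 2, 4] cursor@6
After 8 (delete_current): list=[81, 7, 50, 5, 9, 2, 4] cursor@5

Answer: 81 7 50 5 9 2 4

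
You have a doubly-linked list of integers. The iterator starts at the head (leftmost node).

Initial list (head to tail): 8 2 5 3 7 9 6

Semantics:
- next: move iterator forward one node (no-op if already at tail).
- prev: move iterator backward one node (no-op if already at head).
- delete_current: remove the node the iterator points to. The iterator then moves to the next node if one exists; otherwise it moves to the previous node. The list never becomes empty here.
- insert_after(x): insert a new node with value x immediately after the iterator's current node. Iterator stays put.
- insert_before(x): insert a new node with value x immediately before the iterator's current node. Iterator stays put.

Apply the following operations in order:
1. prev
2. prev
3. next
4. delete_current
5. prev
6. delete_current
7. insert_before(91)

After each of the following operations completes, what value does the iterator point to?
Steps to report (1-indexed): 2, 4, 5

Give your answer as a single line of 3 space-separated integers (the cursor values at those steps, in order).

Answer: 8 5 8

Derivation:
After 1 (prev): list=[8, 2, 5, 3, 7, 9, 6] cursor@8
After 2 (prev): list=[8, 2, 5, 3, 7, 9, 6] cursor@8
After 3 (next): list=[8, 2, 5, 3, 7, 9, 6] cursor@2
After 4 (delete_current): list=[8, 5, 3, 7, 9, 6] cursor@5
After 5 (prev): list=[8, 5, 3, 7, 9, 6] cursor@8
After 6 (delete_current): list=[5, 3, 7, 9, 6] cursor@5
After 7 (insert_before(91)): list=[91, 5, 3, 7, 9, 6] cursor@5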